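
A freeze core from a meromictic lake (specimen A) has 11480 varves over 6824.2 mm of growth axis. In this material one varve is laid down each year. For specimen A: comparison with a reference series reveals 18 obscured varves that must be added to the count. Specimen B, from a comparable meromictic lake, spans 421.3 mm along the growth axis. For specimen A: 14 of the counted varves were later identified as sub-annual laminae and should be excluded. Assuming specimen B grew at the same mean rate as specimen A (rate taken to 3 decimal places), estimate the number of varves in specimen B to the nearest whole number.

Specimen A: true varve count = 11480 − 14 + 18 = 11484.
A: Mean rate = 6824.2 mm / 11484 years ≈ 0.594 mm/yr.
B spans 421.3 / 0.594 = 709.26 years ≈ 709 varves.

709 varves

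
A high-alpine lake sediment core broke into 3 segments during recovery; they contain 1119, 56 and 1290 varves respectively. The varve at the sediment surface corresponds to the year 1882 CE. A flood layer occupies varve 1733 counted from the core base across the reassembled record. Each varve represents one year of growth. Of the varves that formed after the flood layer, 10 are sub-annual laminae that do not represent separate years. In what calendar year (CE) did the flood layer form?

1160 CE

Total varves = 1119 + 56 + 1290 = 2465.
2465 − 1733 = 732 varves lie beyond the flood layer toward the sediment surface.
732 − 10 false = 722 true varves after the flood layer.
Counting back 722 years from 1882 CE places the flood layer in 1882 − 722 = 1160 CE.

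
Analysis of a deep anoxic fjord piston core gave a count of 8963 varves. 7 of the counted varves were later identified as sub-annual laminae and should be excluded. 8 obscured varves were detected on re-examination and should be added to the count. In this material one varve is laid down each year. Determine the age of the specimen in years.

After corrections the count is 8963 − 7 + 8 = 8964 varves.
At one varve per year, that is 8964 years.

8964 yr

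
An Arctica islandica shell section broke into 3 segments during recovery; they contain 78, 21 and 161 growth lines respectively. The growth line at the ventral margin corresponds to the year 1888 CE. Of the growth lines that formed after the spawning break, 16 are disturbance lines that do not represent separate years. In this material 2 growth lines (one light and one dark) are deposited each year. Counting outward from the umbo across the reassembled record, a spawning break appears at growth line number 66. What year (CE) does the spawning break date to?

Total growth lines = 78 + 21 + 161 = 260.
Between growth line 66 and the ventral margin there are 260 − 66 = 194 growth lines.
194 − 16 false = 178 true growth lines after the spawning break.
178 growth lines at 2 per year is 178 / 2 = 89 years.
Counting back 89 years from 1888 CE places the spawning break in 1888 − 89 = 1799 CE.

1799 CE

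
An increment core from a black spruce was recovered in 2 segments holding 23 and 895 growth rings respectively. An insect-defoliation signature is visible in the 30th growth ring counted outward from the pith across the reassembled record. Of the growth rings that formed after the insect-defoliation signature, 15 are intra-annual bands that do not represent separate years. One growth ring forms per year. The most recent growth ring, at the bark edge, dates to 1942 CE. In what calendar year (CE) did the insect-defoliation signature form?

Total growth rings = 23 + 895 = 918.
Between growth ring 30 and the bark edge there are 918 − 30 = 888 growth rings.
Excluding 15 false growth rings: 888 − 15 = 873.
1942 − 873 = 1069 CE.

1069 CE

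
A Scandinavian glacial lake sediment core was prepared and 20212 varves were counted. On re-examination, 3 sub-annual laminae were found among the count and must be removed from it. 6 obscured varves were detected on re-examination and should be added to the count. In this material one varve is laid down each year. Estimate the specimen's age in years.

20215 years

Adjusted count: 20212 − 3 + 6 = 20215 varves.
One varve per year makes the duration 20215 years.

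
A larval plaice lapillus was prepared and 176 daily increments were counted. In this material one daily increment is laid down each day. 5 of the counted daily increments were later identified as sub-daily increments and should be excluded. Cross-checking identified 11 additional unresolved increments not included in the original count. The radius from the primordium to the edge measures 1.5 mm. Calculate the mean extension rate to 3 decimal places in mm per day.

Adjusted count: 176 − 5 + 11 = 182 daily increments.
1.5 mm over 182 days gives 1.5 / 182 ≈ 0.008 mm per day.

0.008 mm per day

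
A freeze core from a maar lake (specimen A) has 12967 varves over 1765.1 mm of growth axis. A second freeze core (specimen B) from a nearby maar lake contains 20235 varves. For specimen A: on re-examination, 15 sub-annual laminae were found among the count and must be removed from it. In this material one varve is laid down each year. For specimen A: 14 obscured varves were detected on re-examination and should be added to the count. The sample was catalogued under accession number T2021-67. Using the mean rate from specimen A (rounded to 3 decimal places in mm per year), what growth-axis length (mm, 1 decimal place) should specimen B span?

Specimen A: after corrections the count is 12967 − 15 + 14 = 12966 varves.
A: Extension rate ≈ 1765.1 / 12966 = 0.136 mm/year.
B's length ≈ 0.136 × 20235 = 2752.0 mm.

2752.0 mm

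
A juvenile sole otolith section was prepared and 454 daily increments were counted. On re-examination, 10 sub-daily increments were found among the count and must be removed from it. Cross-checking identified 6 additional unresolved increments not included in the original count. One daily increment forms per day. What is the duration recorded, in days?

True daily increment count = 454 − 10 + 6 = 450.
With a one-to-one daily increment periodicity this is 450 days.

450 days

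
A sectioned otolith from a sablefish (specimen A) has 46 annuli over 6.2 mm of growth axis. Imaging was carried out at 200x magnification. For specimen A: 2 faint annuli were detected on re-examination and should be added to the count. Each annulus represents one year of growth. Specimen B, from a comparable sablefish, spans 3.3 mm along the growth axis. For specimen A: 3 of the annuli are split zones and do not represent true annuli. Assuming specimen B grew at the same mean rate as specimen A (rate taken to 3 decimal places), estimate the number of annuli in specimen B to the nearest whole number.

24 annuli

Specimen A: correcting the raw count gives 46 − 3 + 2 = 45 true annuli.
A: 6.2 mm over 45 years gives 6.2 / 45 ≈ 0.138 mm/year.
B spans 3.3 / 0.138 = 23.91 years ≈ 24 annuli.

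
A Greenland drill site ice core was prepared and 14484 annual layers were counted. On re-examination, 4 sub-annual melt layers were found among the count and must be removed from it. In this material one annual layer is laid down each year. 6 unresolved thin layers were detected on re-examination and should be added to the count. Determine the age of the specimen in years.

14486 years

After corrections the count is 14484 − 4 + 6 = 14486 annual layers.
One annual layer per year makes the duration 14486 years.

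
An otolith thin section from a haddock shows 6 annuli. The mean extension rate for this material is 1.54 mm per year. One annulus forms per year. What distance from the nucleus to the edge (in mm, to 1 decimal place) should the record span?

The record spans 6 years at 1.54 mm per year.
Predicted length = 1.54 mm/year × 6 years = 9.2 mm.

9.2 mm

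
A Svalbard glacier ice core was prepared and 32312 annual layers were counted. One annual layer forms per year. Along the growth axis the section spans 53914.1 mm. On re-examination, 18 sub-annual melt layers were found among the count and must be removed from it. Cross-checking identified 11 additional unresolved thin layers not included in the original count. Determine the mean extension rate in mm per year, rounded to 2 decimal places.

True annual layer count = 32312 − 18 + 11 = 32305.
Mean rate = 53914.1 mm / 32305 years ≈ 1.67 mm per year.

1.67 mm per year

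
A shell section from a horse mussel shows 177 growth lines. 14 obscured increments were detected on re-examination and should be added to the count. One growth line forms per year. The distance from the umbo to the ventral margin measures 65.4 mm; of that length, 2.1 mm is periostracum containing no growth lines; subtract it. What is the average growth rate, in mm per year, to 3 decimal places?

0.331 mm per year

After corrections the count is 177 + 14 = 191 growth lines.
Net length = 65.4 − 2.1 = 63.3 mm.
63.3 mm over 191 years gives 63.3 / 191 ≈ 0.331 mm per year.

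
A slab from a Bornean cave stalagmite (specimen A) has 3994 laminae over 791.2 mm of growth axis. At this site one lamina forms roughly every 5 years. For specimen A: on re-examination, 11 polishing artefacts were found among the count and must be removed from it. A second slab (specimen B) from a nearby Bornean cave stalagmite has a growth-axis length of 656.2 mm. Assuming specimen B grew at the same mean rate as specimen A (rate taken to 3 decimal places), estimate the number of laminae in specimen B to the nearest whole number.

3281 laminae

Specimen A: adjusted count: 3994 − 11 = 3983 laminae.
Specimen A: multiplying by 5 years per lamina: 3983 × 5 = 19915 years.
A: Extension rate ≈ 791.2 / 19915 = 0.040 mm/yr.
Specimen B: 656.2 mm / 0.040 mm per year = 16405.00 years; at 5 years per lamina that is 16405.00 / 5 ≈ 3281 laminae.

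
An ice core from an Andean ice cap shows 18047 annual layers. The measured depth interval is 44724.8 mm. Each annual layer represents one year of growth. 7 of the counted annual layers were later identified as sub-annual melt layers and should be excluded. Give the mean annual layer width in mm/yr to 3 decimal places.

Correcting the raw count gives 18047 − 7 = 18040 true annual layers.
Mean rate = 44724.8 mm / 18040 years ≈ 2.479 mm/yr.

2.479 mm/yr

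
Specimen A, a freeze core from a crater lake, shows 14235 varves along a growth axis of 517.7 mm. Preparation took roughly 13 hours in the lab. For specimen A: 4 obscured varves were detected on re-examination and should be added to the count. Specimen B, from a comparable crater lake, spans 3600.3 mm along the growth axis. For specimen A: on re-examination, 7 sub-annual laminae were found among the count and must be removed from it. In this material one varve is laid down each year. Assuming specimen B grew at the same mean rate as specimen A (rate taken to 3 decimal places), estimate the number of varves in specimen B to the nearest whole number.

100008 varves

Specimen A: correcting the raw count gives 14235 − 7 + 4 = 14232 true varves.
A: Mean rate = 517.7 mm / 14232 years ≈ 0.036 mm/year.
B spans 3600.3 / 0.036 = 100008.33 years ≈ 100008 varves.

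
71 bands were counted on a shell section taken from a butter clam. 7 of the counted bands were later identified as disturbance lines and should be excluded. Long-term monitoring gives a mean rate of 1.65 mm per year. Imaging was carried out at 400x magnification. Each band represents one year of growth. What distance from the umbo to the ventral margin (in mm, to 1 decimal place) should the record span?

Correcting the raw count gives 71 − 7 = 64 true bands.
Length ≈ 1.65 × 64 = 105.6 mm.

105.6 mm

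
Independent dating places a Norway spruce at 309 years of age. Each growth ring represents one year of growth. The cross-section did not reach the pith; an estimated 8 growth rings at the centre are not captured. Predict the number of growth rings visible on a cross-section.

At one growth ring per year, 309 years correspond to 309 growth rings.
309 − 8 missed = 301 growth rings expected in the prepared section.

301 growth rings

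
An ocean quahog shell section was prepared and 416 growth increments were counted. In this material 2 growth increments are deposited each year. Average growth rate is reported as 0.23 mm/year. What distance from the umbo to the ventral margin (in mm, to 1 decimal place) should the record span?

416 growth increments at 2 per year is 416 / 2 = 208 years.
Predicted length = 0.23 mm/year × 208 years = 47.8 mm.

47.8 mm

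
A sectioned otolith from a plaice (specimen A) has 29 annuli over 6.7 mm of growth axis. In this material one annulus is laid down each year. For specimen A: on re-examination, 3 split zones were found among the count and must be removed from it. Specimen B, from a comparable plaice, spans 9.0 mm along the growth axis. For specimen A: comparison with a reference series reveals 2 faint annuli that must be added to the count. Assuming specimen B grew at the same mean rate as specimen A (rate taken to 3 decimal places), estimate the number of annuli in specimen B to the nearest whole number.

38 annuli

Specimen A: adjusted count: 29 − 3 + 2 = 28 annuli.
A: Extension rate ≈ 6.7 / 28 = 0.239 mm per year.
Specimen B: 9.0 mm / 0.239 mm per year = 37.66 years ≈ 38 annuli.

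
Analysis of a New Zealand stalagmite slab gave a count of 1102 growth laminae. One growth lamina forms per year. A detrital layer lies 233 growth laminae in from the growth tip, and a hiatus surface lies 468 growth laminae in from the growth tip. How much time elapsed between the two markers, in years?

The two markers are separated by 468 − 233 = 235 growth laminae.
At one growth lamina per year, 235 years elapsed between them.

235 yr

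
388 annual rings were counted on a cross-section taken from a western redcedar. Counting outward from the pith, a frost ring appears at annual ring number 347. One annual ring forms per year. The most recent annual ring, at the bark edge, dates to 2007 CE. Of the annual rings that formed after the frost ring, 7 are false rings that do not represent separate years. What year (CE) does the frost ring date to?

The frost ring sits at annual ring 347 from the pith, so 388 − 347 = 41 annual rings formed after it.
Removing the 7 false annual rings leaves 41 − 7 = 34 true annual rings beyond the frost ring.
2007 − 34 = 1973 CE.

1973 CE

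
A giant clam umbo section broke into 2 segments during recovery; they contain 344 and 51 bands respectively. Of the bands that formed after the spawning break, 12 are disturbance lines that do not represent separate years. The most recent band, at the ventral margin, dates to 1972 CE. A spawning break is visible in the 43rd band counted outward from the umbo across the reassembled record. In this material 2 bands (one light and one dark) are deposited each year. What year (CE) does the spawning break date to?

1802 CE

Total bands = 344 + 51 = 395.
The spawning break sits at band 43 from the umbo, so 395 − 43 = 352 bands formed after it.
Removing the 12 false bands leaves 352 − 12 = 340 true bands beyond the spawning break.
Dividing by 2 bands per year: 340 / 2 = 170 years.
1972 − 170 = 1802 CE.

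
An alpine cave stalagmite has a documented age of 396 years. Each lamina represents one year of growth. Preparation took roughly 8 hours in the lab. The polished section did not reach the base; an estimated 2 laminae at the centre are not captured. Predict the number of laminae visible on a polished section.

394 laminae

At one lamina per year, 396 years correspond to 396 laminae.
396 − 2 missed = 394 laminae expected in the prepared section.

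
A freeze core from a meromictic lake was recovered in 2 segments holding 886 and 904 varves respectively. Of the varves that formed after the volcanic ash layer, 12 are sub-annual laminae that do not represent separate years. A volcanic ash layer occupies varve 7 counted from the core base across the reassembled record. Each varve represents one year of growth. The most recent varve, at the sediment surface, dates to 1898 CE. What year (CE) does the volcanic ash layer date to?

127 CE

Total varves = 886 + 904 = 1790.
1790 − 7 = 1783 varves lie beyond the volcanic ash layer toward the sediment surface.
Removing the 12 false varves leaves 1783 − 12 = 1771 true varves beyond the volcanic ash layer.
The varve at the sediment surface is 1898 CE, so the volcanic ash layer dates to 1898 − 1771 = 127 CE.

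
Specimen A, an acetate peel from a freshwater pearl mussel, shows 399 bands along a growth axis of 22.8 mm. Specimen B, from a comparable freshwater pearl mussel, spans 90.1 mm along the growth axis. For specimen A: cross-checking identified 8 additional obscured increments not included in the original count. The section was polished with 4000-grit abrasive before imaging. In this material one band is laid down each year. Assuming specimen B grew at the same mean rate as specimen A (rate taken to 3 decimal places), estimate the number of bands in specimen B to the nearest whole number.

1609 bands

Specimen A: after corrections the count is 399 + 8 = 407 bands.
A: Mean rate = 22.8 mm / 407 years ≈ 0.056 mm/year.
For B, 90.1 / 0.056 = 1608.93 years ≈ 1609 bands.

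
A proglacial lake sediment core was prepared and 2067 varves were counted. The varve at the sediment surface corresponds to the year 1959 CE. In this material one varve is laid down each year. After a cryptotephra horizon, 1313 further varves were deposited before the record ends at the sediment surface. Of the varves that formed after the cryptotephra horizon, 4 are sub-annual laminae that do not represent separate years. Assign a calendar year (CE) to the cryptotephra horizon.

650 CE

1313 varves formed after the cryptotephra horizon.
Excluding 4 false varves: 1313 − 4 = 1309.
Counting back 1309 years from 1959 CE places the cryptotephra horizon in 1959 − 1309 = 650 CE.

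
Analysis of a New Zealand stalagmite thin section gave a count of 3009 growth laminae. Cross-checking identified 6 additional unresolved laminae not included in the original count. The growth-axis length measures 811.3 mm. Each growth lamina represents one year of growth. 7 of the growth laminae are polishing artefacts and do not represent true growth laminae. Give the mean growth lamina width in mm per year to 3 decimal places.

0.270 mm per year

True growth lamina count = 3009 − 7 + 6 = 3008.
Extension rate ≈ 811.3 / 3008 = 0.270 mm per year.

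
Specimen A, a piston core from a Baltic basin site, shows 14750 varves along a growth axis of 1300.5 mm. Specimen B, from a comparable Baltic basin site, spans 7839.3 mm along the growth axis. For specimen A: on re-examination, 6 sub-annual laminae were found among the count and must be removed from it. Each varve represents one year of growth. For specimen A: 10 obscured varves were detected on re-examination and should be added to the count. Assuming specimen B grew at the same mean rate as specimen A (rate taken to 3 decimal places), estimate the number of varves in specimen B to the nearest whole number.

Specimen A: correcting the raw count gives 14750 − 6 + 10 = 14754 true varves.
A: Extension rate ≈ 1300.5 / 14754 = 0.088 mm/yr.
For B, 7839.3 / 0.088 = 89082.95 years ≈ 89083 varves.

89083 varves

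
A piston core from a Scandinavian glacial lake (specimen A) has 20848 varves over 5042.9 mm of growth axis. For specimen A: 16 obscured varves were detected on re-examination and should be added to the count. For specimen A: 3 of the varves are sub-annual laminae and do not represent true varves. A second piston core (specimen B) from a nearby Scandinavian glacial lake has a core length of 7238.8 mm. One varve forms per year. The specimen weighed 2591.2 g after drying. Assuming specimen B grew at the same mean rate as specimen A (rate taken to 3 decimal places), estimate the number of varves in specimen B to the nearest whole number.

Specimen A: adjusted count: 20848 − 3 + 16 = 20861 varves.
A: Mean rate = 5042.9 mm / 20861 years ≈ 0.242 mm/yr.
B spans 7238.8 / 0.242 = 29912.40 years ≈ 29912 varves.

29912 varves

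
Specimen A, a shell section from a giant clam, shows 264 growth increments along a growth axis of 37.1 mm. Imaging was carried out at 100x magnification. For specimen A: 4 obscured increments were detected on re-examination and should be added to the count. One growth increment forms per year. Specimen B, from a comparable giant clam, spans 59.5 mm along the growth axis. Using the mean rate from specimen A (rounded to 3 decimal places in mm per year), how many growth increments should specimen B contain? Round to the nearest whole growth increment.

431 growth increments

Specimen A: after corrections the count is 264 + 4 = 268 growth increments.
A: Extension rate ≈ 37.1 / 268 = 0.138 mm/year.
For B, 59.5 / 0.138 = 431.16 years ≈ 431 growth increments.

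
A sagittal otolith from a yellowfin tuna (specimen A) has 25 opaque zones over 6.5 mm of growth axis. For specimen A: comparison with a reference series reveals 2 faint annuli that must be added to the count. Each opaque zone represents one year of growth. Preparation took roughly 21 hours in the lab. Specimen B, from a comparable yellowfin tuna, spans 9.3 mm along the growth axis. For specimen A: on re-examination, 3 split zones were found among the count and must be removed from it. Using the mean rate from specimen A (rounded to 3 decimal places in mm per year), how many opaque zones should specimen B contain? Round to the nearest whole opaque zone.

Specimen A: adjusted count: 25 − 3 + 2 = 24 opaque zones.
A: Extension rate ≈ 6.5 / 24 = 0.271 mm/year.
For B, 9.3 / 0.271 = 34.32 years ≈ 34 opaque zones.

34 opaque zones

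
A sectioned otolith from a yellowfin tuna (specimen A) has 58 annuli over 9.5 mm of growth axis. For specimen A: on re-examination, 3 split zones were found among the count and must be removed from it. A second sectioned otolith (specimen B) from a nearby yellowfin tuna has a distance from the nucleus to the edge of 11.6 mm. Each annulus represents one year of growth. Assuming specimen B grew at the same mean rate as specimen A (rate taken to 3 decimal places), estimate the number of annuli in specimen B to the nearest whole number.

Specimen A: after corrections the count is 58 − 3 = 55 annuli.
A: 9.5 mm over 55 years gives 9.5 / 55 ≈ 0.173 mm per year.
B spans 11.6 / 0.173 = 67.05 years ≈ 67 annuli.

67 annuli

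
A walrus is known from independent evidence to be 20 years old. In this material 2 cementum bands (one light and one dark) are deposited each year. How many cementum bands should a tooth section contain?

40 cementum bands

With 2 cementum bands per year, 20 years would produce 20 × 2 = 40 cementum bands.
So 40 cementum bands should be present.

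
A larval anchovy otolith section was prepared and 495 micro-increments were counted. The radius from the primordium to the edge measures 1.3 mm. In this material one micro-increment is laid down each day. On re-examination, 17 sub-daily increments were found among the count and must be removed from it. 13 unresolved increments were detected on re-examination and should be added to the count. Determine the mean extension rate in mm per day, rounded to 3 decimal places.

0.003 mm per day

Adjusted count: 495 − 17 + 13 = 491 micro-increments.
Extension rate ≈ 1.3 / 491 = 0.003 mm per day.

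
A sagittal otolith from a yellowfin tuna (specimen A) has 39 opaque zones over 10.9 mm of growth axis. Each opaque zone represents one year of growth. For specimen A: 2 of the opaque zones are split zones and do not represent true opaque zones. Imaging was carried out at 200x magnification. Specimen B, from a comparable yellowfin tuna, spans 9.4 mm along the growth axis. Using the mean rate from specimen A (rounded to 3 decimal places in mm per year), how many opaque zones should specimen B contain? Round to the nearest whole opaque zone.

Specimen A: correcting the raw count gives 39 − 2 = 37 true opaque zones.
A: 10.9 mm over 37 years gives 10.9 / 37 ≈ 0.295 mm per year.
B spans 9.4 / 0.295 = 31.86 years ≈ 32 opaque zones.

32 opaque zones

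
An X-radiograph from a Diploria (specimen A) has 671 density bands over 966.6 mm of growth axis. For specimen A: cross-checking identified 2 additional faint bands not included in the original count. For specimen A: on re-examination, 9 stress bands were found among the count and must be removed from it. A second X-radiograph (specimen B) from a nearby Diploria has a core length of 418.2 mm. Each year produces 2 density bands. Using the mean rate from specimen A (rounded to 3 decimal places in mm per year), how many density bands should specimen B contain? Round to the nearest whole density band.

Specimen A: correcting the raw count gives 671 − 9 + 2 = 664 true density bands.
Specimen A: with 2 density bands per year, 664 / 2 = 332 years.
A: 966.6 mm over 332 years gives 966.6 / 332 ≈ 2.911 mm/yr.
Specimen B: 418.2 mm / 2.911 mm per year = 143.66 years; at 2 density bands per year that is 143.66 × 2 ≈ 287 density bands.

287 density bands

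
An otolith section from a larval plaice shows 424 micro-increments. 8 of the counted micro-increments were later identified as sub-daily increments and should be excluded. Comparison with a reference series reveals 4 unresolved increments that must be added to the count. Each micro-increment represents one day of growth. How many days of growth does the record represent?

420 days

After corrections the count is 424 − 8 + 4 = 420 micro-increments.
With a one-to-one micro-increment periodicity this is 420 days.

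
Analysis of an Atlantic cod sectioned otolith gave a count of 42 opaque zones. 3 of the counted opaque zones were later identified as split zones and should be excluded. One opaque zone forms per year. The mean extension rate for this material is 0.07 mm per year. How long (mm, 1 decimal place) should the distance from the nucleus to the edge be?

2.7 mm

True opaque zone count = 42 − 3 = 39.
Length ≈ 0.07 × 39 = 2.7 mm.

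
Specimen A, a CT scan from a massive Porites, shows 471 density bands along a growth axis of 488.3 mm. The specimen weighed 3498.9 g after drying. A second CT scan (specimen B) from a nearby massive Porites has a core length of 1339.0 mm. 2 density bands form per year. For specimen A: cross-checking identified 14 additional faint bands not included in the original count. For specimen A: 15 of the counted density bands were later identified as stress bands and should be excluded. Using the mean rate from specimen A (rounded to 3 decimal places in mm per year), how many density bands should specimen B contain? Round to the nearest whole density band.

Specimen A: after corrections the count is 471 − 15 + 14 = 470 density bands.
Specimen A: dividing by 2 density bands per year: 470 / 2 = 235 years.
A: 488.3 mm over 235 years gives 488.3 / 235 ≈ 2.078 mm/year.
Specimen B: 1339.0 mm / 2.078 mm per year = 644.37 years; at 2 density bands per year that is 644.37 × 2 ≈ 1289 density bands.

1289 density bands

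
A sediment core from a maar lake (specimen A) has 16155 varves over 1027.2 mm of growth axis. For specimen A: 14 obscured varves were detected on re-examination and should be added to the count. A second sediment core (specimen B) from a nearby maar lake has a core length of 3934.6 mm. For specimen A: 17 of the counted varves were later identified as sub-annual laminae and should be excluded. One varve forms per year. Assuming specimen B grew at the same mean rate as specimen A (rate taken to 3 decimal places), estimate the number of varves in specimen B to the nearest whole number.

61478 varves

Specimen A: true varve count = 16155 − 17 + 14 = 16152.
A: Extension rate ≈ 1027.2 / 16152 = 0.064 mm/year.
Specimen B: 3934.6 mm / 0.064 mm per year = 61478.12 years ≈ 61478 varves.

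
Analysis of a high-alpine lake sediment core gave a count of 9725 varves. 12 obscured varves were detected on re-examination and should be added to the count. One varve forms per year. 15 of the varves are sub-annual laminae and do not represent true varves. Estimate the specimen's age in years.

True varve count = 9725 − 15 + 12 = 9722.
With a one-to-one varve periodicity this is 9722 years.

9722 years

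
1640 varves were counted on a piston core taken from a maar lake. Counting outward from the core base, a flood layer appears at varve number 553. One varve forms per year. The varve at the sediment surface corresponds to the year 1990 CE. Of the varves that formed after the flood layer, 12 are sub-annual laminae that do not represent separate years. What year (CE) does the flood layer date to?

915 CE

The flood layer sits at varve 553 from the core base, so 1640 − 553 = 1087 varves formed after it.
Removing the 12 false varves leaves 1087 − 12 = 1075 true varves beyond the flood layer.
The varve at the sediment surface is 1990 CE, so the flood layer dates to 1990 − 1075 = 915 CE.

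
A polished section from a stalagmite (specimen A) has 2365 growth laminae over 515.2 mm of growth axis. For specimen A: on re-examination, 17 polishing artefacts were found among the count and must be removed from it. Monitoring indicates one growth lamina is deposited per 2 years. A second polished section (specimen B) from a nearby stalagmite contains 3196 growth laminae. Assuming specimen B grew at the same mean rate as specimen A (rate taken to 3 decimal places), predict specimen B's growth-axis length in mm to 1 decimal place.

703.1 mm

Specimen A: correcting the raw count gives 2365 − 17 = 2348 true growth laminae.
Specimen A: at 2 years per growth lamina, 2348 × 2 = 4696 years.
A: Extension rate ≈ 515.2 / 4696 = 0.110 mm/yr.
Specimen B: multiplying by 2 years per growth lamina: 3196 × 2 = 6392 years. B's length ≈ 0.110 × 6392 = 703.1 mm.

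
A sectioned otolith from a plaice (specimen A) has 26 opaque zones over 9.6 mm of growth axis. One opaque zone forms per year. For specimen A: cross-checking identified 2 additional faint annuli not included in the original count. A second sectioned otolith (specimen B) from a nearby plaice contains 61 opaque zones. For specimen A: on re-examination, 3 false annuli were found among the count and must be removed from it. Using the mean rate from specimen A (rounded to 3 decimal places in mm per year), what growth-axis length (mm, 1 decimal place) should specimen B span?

23.4 mm

Specimen A: adjusted count: 26 − 3 + 2 = 25 opaque zones.
A: Extension rate ≈ 9.6 / 25 = 0.384 mm/yr.
For B, 0.384 mm/year × 61 years = 23.4 mm.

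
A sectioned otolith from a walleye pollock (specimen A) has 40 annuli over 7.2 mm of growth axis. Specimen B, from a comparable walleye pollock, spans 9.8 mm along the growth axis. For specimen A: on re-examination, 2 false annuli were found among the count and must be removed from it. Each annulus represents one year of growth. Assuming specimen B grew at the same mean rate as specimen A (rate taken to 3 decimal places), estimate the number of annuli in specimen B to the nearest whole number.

52 annuli

Specimen A: adjusted count: 40 − 2 = 38 annuli.
A: Mean rate = 7.2 mm / 38 years ≈ 0.189 mm/year.
For B, 9.8 / 0.189 = 51.85 years ≈ 52 annuli.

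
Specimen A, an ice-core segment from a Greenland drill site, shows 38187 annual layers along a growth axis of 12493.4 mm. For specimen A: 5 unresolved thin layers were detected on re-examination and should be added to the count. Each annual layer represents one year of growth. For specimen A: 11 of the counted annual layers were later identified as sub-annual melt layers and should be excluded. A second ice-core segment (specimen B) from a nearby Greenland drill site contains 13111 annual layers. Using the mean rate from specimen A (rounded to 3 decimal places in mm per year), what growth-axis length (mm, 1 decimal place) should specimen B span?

4287.3 mm

Specimen A: after corrections the count is 38187 − 11 + 5 = 38181 annual layers.
A: Extension rate ≈ 12493.4 / 38181 = 0.327 mm/year.
Length of B = 0.327 × 13111 = 4287.3 mm.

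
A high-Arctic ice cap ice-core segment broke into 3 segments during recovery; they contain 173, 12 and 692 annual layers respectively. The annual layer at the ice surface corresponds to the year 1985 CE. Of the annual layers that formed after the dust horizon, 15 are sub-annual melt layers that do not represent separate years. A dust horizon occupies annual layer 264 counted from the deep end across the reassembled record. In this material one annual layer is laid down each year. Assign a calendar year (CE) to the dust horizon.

Total annual layers = 173 + 12 + 692 = 877.
The dust horizon sits at annual layer 264 from the deep end, so 877 − 264 = 613 annual layers formed after it.
Removing the 15 false annual layers leaves 613 − 15 = 598 true annual layers beyond the dust horizon.
The annual layer at the ice surface is 1985 CE, so the dust horizon dates to 1985 − 598 = 1387 CE.

1387 CE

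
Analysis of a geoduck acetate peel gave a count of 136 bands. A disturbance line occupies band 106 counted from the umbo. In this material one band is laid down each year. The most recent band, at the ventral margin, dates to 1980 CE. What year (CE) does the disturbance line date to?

Between band 106 and the ventral margin there are 136 − 106 = 30 bands.
1980 − 30 = 1950 CE.

1950 CE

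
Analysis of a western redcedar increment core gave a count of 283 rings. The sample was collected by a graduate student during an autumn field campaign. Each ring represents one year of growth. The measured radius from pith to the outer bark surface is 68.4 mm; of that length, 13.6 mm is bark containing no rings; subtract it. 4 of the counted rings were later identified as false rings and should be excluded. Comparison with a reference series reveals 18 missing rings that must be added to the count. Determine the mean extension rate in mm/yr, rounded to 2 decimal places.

Correcting the raw count gives 283 − 4 + 18 = 297 true rings.
Net length = 68.4 − 13.6 = 54.8 mm.
Mean rate = 54.8 mm / 297 years ≈ 0.18 mm/yr.

0.18 mm/yr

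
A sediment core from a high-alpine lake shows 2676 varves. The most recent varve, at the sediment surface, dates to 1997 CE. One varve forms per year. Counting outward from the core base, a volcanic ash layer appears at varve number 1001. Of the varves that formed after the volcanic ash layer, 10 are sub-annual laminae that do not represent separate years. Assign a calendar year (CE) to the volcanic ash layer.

The volcanic ash layer sits at varve 1001 from the core base, so 2676 − 1001 = 1675 varves formed after it.
1675 − 10 false = 1665 true varves after the volcanic ash layer.
1997 − 1665 = 332 CE.

332 CE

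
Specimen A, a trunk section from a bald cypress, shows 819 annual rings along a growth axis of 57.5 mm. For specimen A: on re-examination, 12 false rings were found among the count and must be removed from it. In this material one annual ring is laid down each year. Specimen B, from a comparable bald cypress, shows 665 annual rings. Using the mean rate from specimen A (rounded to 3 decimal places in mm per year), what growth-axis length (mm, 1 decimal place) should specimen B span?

47.2 mm

Specimen A: true annual ring count = 819 − 12 = 807.
A: Extension rate ≈ 57.5 / 807 = 0.071 mm/year.
For B, 0.071 mm/year × 665 years = 47.2 mm.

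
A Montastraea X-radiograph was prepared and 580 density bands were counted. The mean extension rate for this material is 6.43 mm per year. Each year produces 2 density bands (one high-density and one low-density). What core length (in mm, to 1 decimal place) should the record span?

1864.7 mm

580 density bands at 2 per year is 580 / 2 = 290 years.
Predicted length = 6.43 mm/year × 290 years = 1864.7 mm.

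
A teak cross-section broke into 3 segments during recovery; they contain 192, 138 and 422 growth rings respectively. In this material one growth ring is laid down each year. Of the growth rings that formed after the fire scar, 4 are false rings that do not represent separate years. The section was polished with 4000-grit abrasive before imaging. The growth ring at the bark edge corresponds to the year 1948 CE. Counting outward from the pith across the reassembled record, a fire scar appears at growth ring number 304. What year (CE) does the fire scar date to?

Total growth rings = 192 + 138 + 422 = 752.
Between growth ring 304 and the bark edge there are 752 − 304 = 448 growth rings.
448 − 4 false = 444 true growth rings after the fire scar.
Counting back 444 years from 1948 CE places the fire scar in 1948 − 444 = 1504 CE.

1504 CE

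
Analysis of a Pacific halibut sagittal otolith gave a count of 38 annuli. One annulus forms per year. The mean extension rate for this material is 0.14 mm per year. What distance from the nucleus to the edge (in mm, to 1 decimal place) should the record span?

5.3 mm

The record spans 38 years at 0.14 mm per year.
Predicted length = 0.14 mm/year × 38 years = 5.3 mm.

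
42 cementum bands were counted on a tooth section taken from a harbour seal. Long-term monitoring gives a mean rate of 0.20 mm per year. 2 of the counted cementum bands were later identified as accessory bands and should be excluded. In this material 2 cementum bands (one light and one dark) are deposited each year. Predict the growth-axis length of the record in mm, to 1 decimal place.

4.0 mm

Correcting the raw count gives 42 − 2 = 40 true cementum bands.
40 cementum bands at 2 per year is 40 / 2 = 20 years.
Predicted length = 0.20 mm/year × 20 years = 4.0 mm.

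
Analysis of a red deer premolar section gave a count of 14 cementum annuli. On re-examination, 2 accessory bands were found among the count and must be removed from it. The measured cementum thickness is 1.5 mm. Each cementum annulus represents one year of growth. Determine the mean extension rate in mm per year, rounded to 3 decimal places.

After corrections the count is 14 − 2 = 12 cementum annuli.
1.5 mm over 12 years gives 1.5 / 12 ≈ 0.125 mm per year.

0.125 mm per year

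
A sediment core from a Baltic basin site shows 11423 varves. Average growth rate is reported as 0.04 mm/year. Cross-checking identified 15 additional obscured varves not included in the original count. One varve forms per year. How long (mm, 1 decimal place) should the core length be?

After corrections the count is 11423 + 15 = 11438 varves.
Predicted length = 0.04 mm/year × 11438 years = 457.5 mm.

457.5 mm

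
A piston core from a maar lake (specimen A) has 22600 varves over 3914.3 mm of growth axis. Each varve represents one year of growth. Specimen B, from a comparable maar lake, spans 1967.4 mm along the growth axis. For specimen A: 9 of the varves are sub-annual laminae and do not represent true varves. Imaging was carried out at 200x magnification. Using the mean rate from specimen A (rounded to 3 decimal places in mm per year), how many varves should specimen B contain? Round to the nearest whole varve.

Specimen A: after corrections the count is 22600 − 9 = 22591 varves.
A: Extension rate ≈ 3914.3 / 22591 = 0.173 mm per year.
Specimen B: 1967.4 mm / 0.173 mm per year = 11372.25 years ≈ 11372 varves.

11372 varves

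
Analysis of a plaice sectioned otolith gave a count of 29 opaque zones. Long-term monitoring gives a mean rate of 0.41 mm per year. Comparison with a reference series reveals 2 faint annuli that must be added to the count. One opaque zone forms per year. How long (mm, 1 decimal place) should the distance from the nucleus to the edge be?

After corrections the count is 29 + 2 = 31 opaque zones.
Predicted length = 0.41 mm/year × 31 years = 12.7 mm.

12.7 mm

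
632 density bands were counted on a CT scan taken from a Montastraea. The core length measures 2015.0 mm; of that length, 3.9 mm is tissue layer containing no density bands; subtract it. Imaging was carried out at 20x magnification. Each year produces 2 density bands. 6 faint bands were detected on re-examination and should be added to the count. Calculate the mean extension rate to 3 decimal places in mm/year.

Adjusted count: 632 + 6 = 638 density bands.
Dividing by 2 density bands per year: 638 / 2 = 319 years.
Removing the 3.9 mm offcut leaves 2015.0 − 3.9 = 2011.1 mm.
Mean rate = 2011.1 mm / 319 years ≈ 6.304 mm/year.

6.304 mm/year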